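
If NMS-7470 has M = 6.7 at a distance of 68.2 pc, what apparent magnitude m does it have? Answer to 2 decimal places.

10.87

m = M + 5 log₁₀(d/10 pc) = 6.7 + 5 log₁₀(68.2/10)
  = 6.7 + 5 × 0.834 = 6.7 + 4.17 = 10.87.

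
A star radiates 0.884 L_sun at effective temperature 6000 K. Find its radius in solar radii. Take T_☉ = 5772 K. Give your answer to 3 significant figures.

0.870 solar radii

R/R_☉ = √(L/L_☉) / (T/T_☉)² = √(0.884) / (1.040)²
       = 0.9402 / 1.081 = 0.8701.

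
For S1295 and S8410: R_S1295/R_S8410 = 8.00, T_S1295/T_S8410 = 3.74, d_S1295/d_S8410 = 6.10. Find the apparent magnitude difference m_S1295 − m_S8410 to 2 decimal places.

-6.32

L_S1295/L_S8410 = (8.00)²(3.74)⁴ = 1.252×10^4.
F_S1295/F_S8410 = (L_S1295/L_S8410)/(d_S1295/d_S8410)² = 1.252×10^4/37.21 = 336.5.
m_S1295 − m_S8410 = −2.5 log₁₀(336.5) = -6.32.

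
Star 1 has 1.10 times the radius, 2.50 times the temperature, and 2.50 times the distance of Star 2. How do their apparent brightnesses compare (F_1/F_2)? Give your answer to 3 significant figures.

7.56

L_1/L_2 = (R_1/R_2)²(T_1/T_2)⁴ = (1.10)² × (2.50)⁴ = 47.27.
F_1/F_2 = (L_1/L_2)/(d_1/d_2)² = 47.27 / (2.50)² = 7.563.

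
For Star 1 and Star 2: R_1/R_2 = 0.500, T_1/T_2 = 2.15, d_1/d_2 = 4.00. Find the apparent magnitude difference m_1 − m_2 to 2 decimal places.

1.19

L_1/L_2 = (0.500)²(2.15)⁴ = 5.342.
F_1/F_2 = (L_1/L_2)/(d_1/d_2)² = 5.342/16.00 = 0.3339.
m_1 − m_2 = −2.5 log₁₀(0.3339) = 1.19.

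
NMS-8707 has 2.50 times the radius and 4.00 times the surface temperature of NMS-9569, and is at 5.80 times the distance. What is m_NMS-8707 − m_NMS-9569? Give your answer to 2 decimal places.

-4.19

L_NMS-8707/L_NMS-9569 = (2.50)²(4.00)⁴ = 1600.
F_NMS-8707/F_NMS-9569 = (L_NMS-8707/L_NMS-9569)/(d_NMS-8707/d_NMS-9569)² = 1600/33.64 = 47.56.
m_NMS-8707 − m_NMS-9569 = −2.5 log₁₀(47.56) = -4.19.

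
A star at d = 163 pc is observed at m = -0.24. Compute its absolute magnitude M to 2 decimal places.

-6.30

M = m − 5 log₁₀(d/10 pc) = -0.24 − 5 log₁₀(163/10)
  = -0.24 − 5 × 1.212 = -0.24 − 6.06 = -6.30.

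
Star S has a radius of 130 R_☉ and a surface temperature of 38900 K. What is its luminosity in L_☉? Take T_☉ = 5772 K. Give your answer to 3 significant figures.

L/L_☉ = (R/R_☉)² (T/T_☉)⁴ = (130)² × (38900/5772)⁴
       = 1.690×10^4 × (6.739)⁴ = 1.690×10^4 × 2063 = 3.486×10^7.

3.49×10^7 L_☉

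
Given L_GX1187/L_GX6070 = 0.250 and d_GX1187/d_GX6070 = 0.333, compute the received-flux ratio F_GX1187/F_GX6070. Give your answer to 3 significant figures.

F = L/(4πd²), so F_GX1187/F_GX6070 = (L_GX1187/L_GX6070) / (d_GX1187/d_GX6070)²
= 0.250 / (0.333)² = 0.250 / 0.1109 = 2.255.

2.25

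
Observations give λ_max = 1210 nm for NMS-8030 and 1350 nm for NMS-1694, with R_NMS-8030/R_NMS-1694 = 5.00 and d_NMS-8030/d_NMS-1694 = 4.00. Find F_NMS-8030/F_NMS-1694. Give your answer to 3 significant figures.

2.42

Wien's law: T_NMS-8030/T_NMS-1694 = λ_NMS-1694/λ_NMS-8030 = 1350/1210 = 1.116.
L_NMS-8030/L_NMS-1694 = (R_NMS-8030/R_NMS-1694)²(T_NMS-8030/T_NMS-1694)⁴ = (5.00)²(1.116)⁴ = 38.74.
F_NMS-8030/F_NMS-1694 = (L_NMS-8030/L_NMS-1694)/(d_NMS-8030/d_NMS-1694)² = 38.74/(4.00)² = 2.421.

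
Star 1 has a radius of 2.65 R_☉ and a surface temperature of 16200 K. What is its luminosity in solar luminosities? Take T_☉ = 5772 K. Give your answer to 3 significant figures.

L/L_☉ = (R/R_☉)² (T/T_☉)⁴ = (2.65)² × (16200/5772)⁴
       = 7.022 × (2.807)⁴ = 7.022 × 62.05 = 435.8.

436 solar luminosities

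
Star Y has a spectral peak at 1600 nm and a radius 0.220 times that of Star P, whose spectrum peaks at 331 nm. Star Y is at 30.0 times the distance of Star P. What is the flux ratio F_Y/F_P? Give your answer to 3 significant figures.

9.85×10^-8

Wien's law: T_Y/T_P = λ_P/λ_Y = 331/1600 = 0.2069.
L_Y/L_P = (R_Y/R_P)²(T_Y/T_P)⁴ = (0.220)²(0.2069)⁴ = 8.865×10^-5.
F_Y/F_P = (L_Y/L_P)/(d_Y/d_P)² = 8.865×10^-5/(30.0)² = 9.850×10^-8.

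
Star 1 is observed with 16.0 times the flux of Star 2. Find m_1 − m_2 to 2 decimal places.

-3.01

m_1 − m_2 = −2.5 log₁₀(F_1/F_2) = −2.5 log₁₀(16.0) = −2.5 × (1.204) = -3.010.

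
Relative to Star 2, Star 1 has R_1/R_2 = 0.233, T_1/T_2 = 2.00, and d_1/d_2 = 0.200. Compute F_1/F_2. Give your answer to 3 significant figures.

21.7

L_1/L_2 = (R_1/R_2)²(T_1/T_2)⁴ = (0.233)² × (2.00)⁴ = 0.8686.
F_1/F_2 = (L_1/L_2)/(d_1/d_2)² = 0.8686 / (0.200)² = 21.72.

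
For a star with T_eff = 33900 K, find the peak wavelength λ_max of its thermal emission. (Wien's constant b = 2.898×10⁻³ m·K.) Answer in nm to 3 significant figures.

85.5 nm

λ_max = b/T = 2.898×10⁻³ / 33900 = 8.55×10^-8 m = 85.49 nm.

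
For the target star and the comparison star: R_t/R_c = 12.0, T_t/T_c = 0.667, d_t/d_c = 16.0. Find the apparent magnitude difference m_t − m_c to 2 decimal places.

2.38

L_t/L_c = (12.0)²(0.667)⁴ = 28.50.
F_t/F_c = (L_t/L_c)/(d_t/d_c)² = 28.50/256.0 = 0.1113.
m_t − m_c = −2.5 log₁₀(0.1113) = 2.38.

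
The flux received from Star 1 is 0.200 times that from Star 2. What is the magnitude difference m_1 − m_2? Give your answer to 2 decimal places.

1.75

m_1 − m_2 = −2.5 log₁₀(F_1/F_2) = −2.5 log₁₀(0.200) = −2.5 × (-0.699) = 1.747.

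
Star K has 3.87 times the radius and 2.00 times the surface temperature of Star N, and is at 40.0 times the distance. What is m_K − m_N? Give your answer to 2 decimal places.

L_K/L_N = (3.87)²(2.00)⁴ = 239.6.
F_K/F_N = (L_K/L_N)/(d_K/d_N)² = 239.6/1600 = 0.1498.
m_K − m_N = −2.5 log₁₀(0.1498) = 2.06.

2.06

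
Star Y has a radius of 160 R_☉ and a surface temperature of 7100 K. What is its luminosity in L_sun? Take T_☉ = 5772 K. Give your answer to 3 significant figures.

L/L_☉ = (R/R_☉)² (T/T_☉)⁴ = (160)² × (7100/5772)⁴
       = 2.560×10^4 × (1.230)⁴ = 2.560×10^4 × 2.289 = 5.861×10^4.

5.86×10^4 L_sun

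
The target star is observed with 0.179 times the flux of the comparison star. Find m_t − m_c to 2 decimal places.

m_t − m_c = −2.5 log₁₀(F_t/F_c) = −2.5 log₁₀(0.179) = −2.5 × (-0.747) = 1.868.

1.87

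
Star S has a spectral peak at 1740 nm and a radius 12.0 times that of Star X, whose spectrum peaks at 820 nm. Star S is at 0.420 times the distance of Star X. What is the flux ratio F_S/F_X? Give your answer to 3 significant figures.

40.3

Wien's law: T_S/T_X = λ_X/λ_S = 820/1740 = 0.4713.
L_S/L_X = (R_S/R_X)²(T_S/T_X)⁴ = (12.0)²(0.4713)⁴ = 7.103.
F_S/F_X = (L_S/L_X)/(d_S/d_X)² = 7.103/(0.420)² = 40.26.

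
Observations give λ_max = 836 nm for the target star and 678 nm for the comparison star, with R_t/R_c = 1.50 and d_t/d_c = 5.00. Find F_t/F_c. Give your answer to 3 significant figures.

Wien's law: T_t/T_c = λ_c/λ_t = 678/836 = 0.8110.
L_t/L_c = (R_t/R_c)²(T_t/T_c)⁴ = (1.50)²(0.8110)⁴ = 0.9734.
F_t/F_c = (L_t/L_c)/(d_t/d_c)² = 0.9734/(5.00)² = 0.03893.

0.0389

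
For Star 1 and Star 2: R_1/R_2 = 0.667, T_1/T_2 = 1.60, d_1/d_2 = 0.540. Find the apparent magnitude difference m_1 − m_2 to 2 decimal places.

-2.50

L_1/L_2 = (0.667)²(1.60)⁴ = 2.916.
F_1/F_2 = (L_1/L_2)/(d_1/d_2)² = 2.916/0.2916 = 9.999.
m_1 − m_2 = −2.5 log₁₀(9.999) = -2.50.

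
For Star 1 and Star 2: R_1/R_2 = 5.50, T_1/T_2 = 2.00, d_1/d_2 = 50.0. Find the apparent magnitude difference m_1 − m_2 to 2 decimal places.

L_1/L_2 = (5.50)²(2.00)⁴ = 484.0.
F_1/F_2 = (L_1/L_2)/(d_1/d_2)² = 484.0/2500 = 0.1936.
m_1 − m_2 = −2.5 log₁₀(0.1936) = 1.78.

1.78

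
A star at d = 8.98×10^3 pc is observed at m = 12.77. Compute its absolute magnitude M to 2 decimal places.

M = m − 5 log₁₀(d/10 pc) = 12.77 − 5 log₁₀(8.98×10^3/10)
  = 12.77 − 5 × 2.953 = 12.77 − 14.77 = -2.00.

-2.00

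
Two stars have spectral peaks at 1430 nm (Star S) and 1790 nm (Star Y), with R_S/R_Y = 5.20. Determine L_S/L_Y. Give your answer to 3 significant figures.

66.4

Wien's law gives T ∝ 1/λ_max, so T_S/T_Y = λ_Y/λ_S = 1790/1430 = 1.252.
Then L ∝ R²T⁴ gives L_S/L_Y = (5.20)² × (1.252)⁴ = 27.04 × 2.455 = 66.39.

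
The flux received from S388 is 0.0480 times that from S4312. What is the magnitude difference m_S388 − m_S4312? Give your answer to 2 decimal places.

m_S388 − m_S4312 = −2.5 log₁₀(F_S388/F_S4312) = −2.5 log₁₀(0.0480) = −2.5 × (-1.319) = 3.297.

3.30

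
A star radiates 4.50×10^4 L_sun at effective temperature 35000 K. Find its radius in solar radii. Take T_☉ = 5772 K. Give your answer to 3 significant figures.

5.77 solar radii

R/R_☉ = √(L/L_☉) / (T/T_☉)² = √(4.50×10^4) / (6.064)²
       = 212.1 / 36.77 = 5.769.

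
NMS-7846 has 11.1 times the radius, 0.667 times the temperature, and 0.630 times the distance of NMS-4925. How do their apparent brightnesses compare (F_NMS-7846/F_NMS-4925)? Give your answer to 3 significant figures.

L_NMS-7846/L_NMS-4925 = (R_NMS-7846/R_NMS-4925)²(T_NMS-7846/T_NMS-4925)⁴ = (11.1)² × (0.667)⁴ = 24.39.
F_NMS-7846/F_NMS-4925 = (L_NMS-7846/L_NMS-4925)/(d_NMS-7846/d_NMS-4925)² = 24.39 / (0.630)² = 61.44.

61.4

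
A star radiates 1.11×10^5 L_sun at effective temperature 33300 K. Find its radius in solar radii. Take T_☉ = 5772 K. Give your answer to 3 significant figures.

R/R_☉ = √(L/L_☉) / (T/T_☉)² = √(1.11×10^5) / (5.769)²
       = 333.2 / 33.28 = 10.01.

10.0 solar radii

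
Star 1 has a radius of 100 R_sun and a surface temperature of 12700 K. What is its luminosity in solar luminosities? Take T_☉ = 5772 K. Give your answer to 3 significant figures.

L/L_☉ = (R/R_☉)² (T/T_☉)⁴ = (100)² × (12700/5772)⁴
       = 1.000×10^4 × (2.200)⁴ = 1.000×10^4 × 23.44 = 2.344×10^5.

2.34×10^5 solar luminosities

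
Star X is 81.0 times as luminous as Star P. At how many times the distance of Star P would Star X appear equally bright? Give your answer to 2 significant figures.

9.0

Equal flux requires L_X/d_X² = L_P/d_P², so d_X/d_P = √(L_X/L_P)
= √(81.0) = 9.000.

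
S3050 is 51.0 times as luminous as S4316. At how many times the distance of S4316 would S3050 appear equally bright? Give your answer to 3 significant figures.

7.14

Equal flux requires L_S3050/d_S3050² = L_S4316/d_S4316², so d_S3050/d_S4316 = √(L_S3050/L_S4316)
= √(51.0) = 7.141.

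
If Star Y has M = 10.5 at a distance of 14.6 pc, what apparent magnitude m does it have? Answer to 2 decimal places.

11.32

m = M + 5 log₁₀(d/10 pc) = 10.5 + 5 log₁₀(14.6/10)
  = 10.5 + 5 × 0.164 = 10.5 + 0.82 = 11.32.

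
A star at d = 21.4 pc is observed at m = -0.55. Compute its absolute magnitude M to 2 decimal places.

M = m − 5 log₁₀(d/10 pc) = -0.55 − 5 log₁₀(21.4/10)
  = -0.55 − 5 × 0.330 = -0.55 − 1.65 = -2.20.

-2.20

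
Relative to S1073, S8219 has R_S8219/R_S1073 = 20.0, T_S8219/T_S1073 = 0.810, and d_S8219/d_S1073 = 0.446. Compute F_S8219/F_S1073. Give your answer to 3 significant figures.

866

L_S8219/L_S1073 = (R_S8219/R_S1073)²(T_S8219/T_S1073)⁴ = (20.0)² × (0.810)⁴ = 172.2.
F_S8219/F_S1073 = (L_S8219/L_S1073)/(d_S8219/d_S1073)² = 172.2 / (0.446)² = 865.6.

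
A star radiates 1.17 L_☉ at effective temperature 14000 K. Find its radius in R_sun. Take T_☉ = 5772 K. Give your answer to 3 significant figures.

0.184 R_sun

R/R_☉ = √(L/L_☉) / (T/T_☉)² = √(1.17) / (2.426)²
       = 1.082 / 5.883 = 0.1839.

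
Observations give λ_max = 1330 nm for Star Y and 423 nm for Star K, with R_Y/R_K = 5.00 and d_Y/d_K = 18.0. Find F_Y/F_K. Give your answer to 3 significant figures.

7.89×10^-4

Wien's law: T_Y/T_K = λ_K/λ_Y = 423/1330 = 0.3180.
L_Y/L_K = (R_Y/R_K)²(T_Y/T_K)⁴ = (5.00)²(0.3180)⁴ = 0.2558.
F_Y/F_K = (L_Y/L_K)/(d_Y/d_K)² = 0.2558/(18.0)² = 7.895×10^-4.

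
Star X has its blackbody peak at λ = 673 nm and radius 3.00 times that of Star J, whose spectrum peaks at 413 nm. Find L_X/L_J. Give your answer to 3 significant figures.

Wien's law gives T ∝ 1/λ_max, so T_X/T_J = λ_J/λ_X = 413/673 = 0.6137.
Then L ∝ R²T⁴ gives L_X/L_J = (3.00)² × (0.6137)⁴ = 9.000 × 0.1418 = 1.276.

1.28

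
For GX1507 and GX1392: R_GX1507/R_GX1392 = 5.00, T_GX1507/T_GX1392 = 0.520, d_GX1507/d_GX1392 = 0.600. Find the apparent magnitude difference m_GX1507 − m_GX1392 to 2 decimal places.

L_GX1507/L_GX1392 = (5.00)²(0.520)⁴ = 1.828.
F_GX1507/F_GX1392 = (L_GX1507/L_GX1392)/(d_GX1507/d_GX1392)² = 1.828/0.3600 = 5.078.
m_GX1507 − m_GX1392 = −2.5 log₁₀(5.078) = -1.76.

-1.76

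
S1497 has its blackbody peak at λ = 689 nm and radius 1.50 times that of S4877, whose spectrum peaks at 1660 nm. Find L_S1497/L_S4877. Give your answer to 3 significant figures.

Wien's law gives T ∝ 1/λ_max, so T_S1497/T_S4877 = λ_S4877/λ_S1497 = 1660/689 = 2.409.
Then L ∝ R²T⁴ gives L_S1497/L_S4877 = (1.50)² × (2.409)⁴ = 2.250 × 33.69 = 75.81.

75.8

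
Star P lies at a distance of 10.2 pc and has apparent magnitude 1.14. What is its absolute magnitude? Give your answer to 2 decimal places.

1.10

M = m − 5 log₁₀(d/10 pc) = 1.14 − 5 log₁₀(10.2/10)
  = 1.14 − 5 × 0.009 = 1.14 − 0.04 = 1.10.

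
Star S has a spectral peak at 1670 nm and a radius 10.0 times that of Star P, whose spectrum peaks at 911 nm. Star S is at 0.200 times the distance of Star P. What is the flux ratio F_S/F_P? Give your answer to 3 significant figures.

221

Wien's law: T_S/T_P = λ_P/λ_S = 911/1670 = 0.5455.
L_S/L_P = (R_S/R_P)²(T_S/T_P)⁴ = (10.0)²(0.5455)⁴ = 8.855.
F_S/F_P = (L_S/L_P)/(d_S/d_P)² = 8.855/(0.200)² = 221.4.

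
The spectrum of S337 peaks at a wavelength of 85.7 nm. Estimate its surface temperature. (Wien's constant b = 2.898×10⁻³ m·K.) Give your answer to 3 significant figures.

3.38×10^4 K

T = b/λ_max = 2.898×10⁻³ / (85.7×10⁻⁹) = 3.382×10^4 K.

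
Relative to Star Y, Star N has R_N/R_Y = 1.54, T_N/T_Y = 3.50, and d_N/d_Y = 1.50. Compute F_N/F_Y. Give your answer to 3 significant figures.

L_N/L_Y = (R_N/R_Y)²(T_N/T_Y)⁴ = (1.54)² × (3.50)⁴ = 355.9.
F_N/F_Y = (L_N/L_Y)/(d_N/d_Y)² = 355.9 / (1.50)² = 158.2.

158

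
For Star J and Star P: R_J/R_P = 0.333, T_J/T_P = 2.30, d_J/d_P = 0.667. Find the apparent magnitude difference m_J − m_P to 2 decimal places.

-2.11

L_J/L_P = (0.333)²(2.30)⁴ = 3.103.
F_J/F_P = (L_J/L_P)/(d_J/d_P)² = 3.103/0.4449 = 6.975.
m_J − m_P = −2.5 log₁₀(6.975) = -2.11.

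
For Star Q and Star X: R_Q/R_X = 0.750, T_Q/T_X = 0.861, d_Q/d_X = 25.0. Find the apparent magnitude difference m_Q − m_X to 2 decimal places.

8.26

L_Q/L_X = (0.750)²(0.861)⁴ = 0.3091.
F_Q/F_X = (L_Q/L_X)/(d_Q/d_X)² = 0.3091/625.0 = 4.946×10^-4.
m_Q − m_X = −2.5 log₁₀(4.946×10^-4) = 8.26.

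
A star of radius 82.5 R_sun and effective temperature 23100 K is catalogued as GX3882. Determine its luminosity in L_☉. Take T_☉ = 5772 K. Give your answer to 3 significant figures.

1.75×10^6 L_☉

L/L_☉ = (R/R_☉)² (T/T_☉)⁴ = (82.5)² × (23100/5772)⁴
       = 6806 × (4.002)⁴ = 6806 × 256.5 = 1.746×10^6.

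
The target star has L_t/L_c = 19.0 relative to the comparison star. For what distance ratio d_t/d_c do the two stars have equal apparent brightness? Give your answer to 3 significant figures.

4.36

Equal flux requires L_t/d_t² = L_c/d_c², so d_t/d_c = √(L_t/L_c)
= √(19.0) = 4.359.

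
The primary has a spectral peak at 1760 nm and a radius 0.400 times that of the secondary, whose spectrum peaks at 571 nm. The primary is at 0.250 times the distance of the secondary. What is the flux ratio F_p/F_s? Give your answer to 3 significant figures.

0.0284

Wien's law: T_p/T_s = λ_s/λ_p = 571/1760 = 0.3244.
L_p/L_s = (R_p/R_s)²(T_p/T_s)⁴ = (0.400)²(0.3244)⁴ = 0.001773.
F_p/F_s = (L_p/L_s)/(d_p/d_s)² = 0.001773/(0.250)² = 0.02836.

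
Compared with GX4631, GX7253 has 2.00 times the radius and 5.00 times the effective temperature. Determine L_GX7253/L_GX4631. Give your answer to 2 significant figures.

2.5×10^3

From the Stefan–Boltzmann law, L ∝ R²T⁴, so
L_GX7253/L_GX4631 = (R_GX7253/R_GX4631)² (T_GX7253/T_GX4631)⁴ = (2.00)² × (5.00)⁴ = 4.000 × 625.0 = 2500.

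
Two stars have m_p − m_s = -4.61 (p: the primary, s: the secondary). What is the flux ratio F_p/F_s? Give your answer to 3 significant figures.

F_p/F_s = 10^(−(m_p − m_s)/2.5) = 10^(4.61/2.5) = 10^1.844 = 69.82.

69.8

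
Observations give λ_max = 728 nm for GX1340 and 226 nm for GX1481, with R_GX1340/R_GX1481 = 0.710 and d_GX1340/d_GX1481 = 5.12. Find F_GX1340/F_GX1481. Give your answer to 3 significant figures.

Wien's law: T_GX1340/T_GX1481 = λ_GX1481/λ_GX1340 = 226/728 = 0.3104.
L_GX1340/L_GX1481 = (R_GX1340/R_GX1481)²(T_GX1340/T_GX1481)⁴ = (0.710)²(0.3104)⁴ = 0.004682.
F_GX1340/F_GX1481 = (L_GX1340/L_GX1481)/(d_GX1340/d_GX1481)² = 0.004682/(5.12)² = 1.786×10^-4.

1.79×10^-4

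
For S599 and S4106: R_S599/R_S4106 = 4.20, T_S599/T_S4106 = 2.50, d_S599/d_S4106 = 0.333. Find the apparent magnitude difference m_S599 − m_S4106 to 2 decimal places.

-9.48

L_S599/L_S4106 = (4.20)²(2.50)⁴ = 689.1.
F_S599/F_S4106 = (L_S599/L_S4106)/(d_S599/d_S4106)² = 689.1/0.1109 = 6214.
m_S599 − m_S4106 = −2.5 log₁₀(6214) = -9.48.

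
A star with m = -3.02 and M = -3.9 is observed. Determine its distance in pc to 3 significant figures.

15.0 pc

m − M = 5 log₁₀(d/10 pc)
-3.02 − (-3.9) = 0.88 = 5 log₁₀(d/10)
d = 10 × 10^(0.88/5) = 10 × 10^0.176 = 15.00 pc.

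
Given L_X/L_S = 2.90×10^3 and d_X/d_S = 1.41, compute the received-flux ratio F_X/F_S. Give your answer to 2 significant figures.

1.5×10^3

F = L/(4πd²), so F_X/F_S = (L_X/L_S) / (d_X/d_S)²
= 2.90×10^3 / (1.41)² = 2.90×10^3 / 1.988 = 1459.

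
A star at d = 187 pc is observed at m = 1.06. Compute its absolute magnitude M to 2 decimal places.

M = m − 5 log₁₀(d/10 pc) = 1.06 − 5 log₁₀(187/10)
  = 1.06 − 5 × 1.272 = 1.06 − 6.36 = -5.30.

-5.30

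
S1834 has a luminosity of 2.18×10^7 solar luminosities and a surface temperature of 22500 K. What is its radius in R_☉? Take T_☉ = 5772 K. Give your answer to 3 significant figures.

307 R_☉

R/R_☉ = √(L/L_☉) / (T/T_☉)² = √(2.18×10^7) / (3.898)²
       = 4669 / 15.20 = 307.3.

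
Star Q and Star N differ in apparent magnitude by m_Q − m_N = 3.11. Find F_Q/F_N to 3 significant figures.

0.0570

F_Q/F_N = 10^(−(m_Q − m_N)/2.5) = 10^(-3.11/2.5) = 10^-1.244 = 0.05702.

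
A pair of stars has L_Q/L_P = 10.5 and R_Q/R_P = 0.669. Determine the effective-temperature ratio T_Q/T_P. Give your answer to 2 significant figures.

2.2

L ∝ R²T⁴ gives T ∝ (L/R²)^(1/4), so
T_Q/T_P = (10.5 / 0.669²)^(1/4) = (23.46)^(1/4) = 2.201.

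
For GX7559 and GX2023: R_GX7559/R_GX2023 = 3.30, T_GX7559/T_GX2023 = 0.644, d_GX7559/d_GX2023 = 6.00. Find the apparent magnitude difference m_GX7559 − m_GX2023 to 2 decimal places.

3.21

L_GX7559/L_GX2023 = (3.30)²(0.644)⁴ = 1.873.
F_GX7559/F_GX2023 = (L_GX7559/L_GX2023)/(d_GX7559/d_GX2023)² = 1.873/36.00 = 0.05203.
m_GX7559 − m_GX2023 = −2.5 log₁₀(0.05203) = 3.21.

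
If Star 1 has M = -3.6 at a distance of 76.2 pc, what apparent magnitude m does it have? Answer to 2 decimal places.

0.81

m = M + 5 log₁₀(d/10 pc) = -3.6 + 5 log₁₀(76.2/10)
  = -3.6 + 5 × 0.882 = -3.6 + 4.41 = 0.81.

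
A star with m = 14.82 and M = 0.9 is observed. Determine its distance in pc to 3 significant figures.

m − M = 5 log₁₀(d/10 pc)
14.82 − (0.9) = 13.92 = 5 log₁₀(d/10)
d = 10 × 10^(13.92/5) = 10 × 10^2.784 = 6081 pc.

6.08×10^3 pc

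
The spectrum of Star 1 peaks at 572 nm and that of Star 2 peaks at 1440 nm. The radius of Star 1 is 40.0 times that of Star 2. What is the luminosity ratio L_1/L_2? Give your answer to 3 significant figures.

6.43×10^4

Wien's law gives T ∝ 1/λ_max, so T_1/T_2 = λ_2/λ_1 = 1440/572 = 2.517.
Then L ∝ R²T⁴ gives L_1/L_2 = (40.0)² × (2.517)⁴ = 1600 × 40.17 = 6.427×10^4.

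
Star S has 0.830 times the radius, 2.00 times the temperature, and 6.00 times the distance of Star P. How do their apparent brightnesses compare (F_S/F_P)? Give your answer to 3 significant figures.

L_S/L_P = (R_S/R_P)²(T_S/T_P)⁴ = (0.830)² × (2.00)⁴ = 11.02.
F_S/F_P = (L_S/L_P)/(d_S/d_P)² = 11.02 / (6.00)² = 0.3062.

0.306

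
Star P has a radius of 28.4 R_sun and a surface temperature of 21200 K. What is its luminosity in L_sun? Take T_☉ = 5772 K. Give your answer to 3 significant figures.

1.47×10^5 L_sun

L/L_☉ = (R/R_☉)² (T/T_☉)⁴ = (28.4)² × (21200/5772)⁴
       = 806.6 × (3.673)⁴ = 806.6 × 182.0 = 1.468×10^5.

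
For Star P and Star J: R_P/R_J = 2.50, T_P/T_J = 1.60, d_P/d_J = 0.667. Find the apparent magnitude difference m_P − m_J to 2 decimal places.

-4.91

L_P/L_J = (2.50)²(1.60)⁴ = 40.96.
F_P/F_J = (L_P/L_J)/(d_P/d_J)² = 40.96/0.4449 = 92.07.
m_P − m_J = −2.5 log₁₀(92.07) = -4.91.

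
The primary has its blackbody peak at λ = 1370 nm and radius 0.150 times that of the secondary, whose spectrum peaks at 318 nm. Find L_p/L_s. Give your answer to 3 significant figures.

6.53×10^-5

Wien's law gives T ∝ 1/λ_max, so T_p/T_s = λ_s/λ_p = 318/1370 = 0.2321.
Then L ∝ R²T⁴ gives L_p/L_s = (0.150)² × (0.2321)⁴ = 0.02250 × 0.002903 = 6.531×10^-5.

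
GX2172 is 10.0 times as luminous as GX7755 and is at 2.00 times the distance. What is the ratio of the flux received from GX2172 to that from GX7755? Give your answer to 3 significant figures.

2.50

F = L/(4πd²), so F_GX2172/F_GX7755 = (L_GX2172/L_GX7755) / (d_GX2172/d_GX7755)²
= 10.0 / (2.00)² = 10.0 / 4.000 = 2.500.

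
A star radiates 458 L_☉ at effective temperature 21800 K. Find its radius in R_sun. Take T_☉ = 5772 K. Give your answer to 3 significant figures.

R/R_☉ = √(L/L_☉) / (T/T_☉)² = √(458) / (3.777)²
       = 21.40 / 14.26 = 1.500.

1.50 R_sun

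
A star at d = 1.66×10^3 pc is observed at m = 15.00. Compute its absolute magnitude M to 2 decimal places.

3.90

M = m − 5 log₁₀(d/10 pc) = 15.00 − 5 log₁₀(1.66×10^3/10)
  = 15.00 − 5 × 2.220 = 15.00 − 11.10 = 3.90.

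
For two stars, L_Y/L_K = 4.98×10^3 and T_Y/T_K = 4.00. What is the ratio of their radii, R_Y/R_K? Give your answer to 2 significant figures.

L ∝ R²T⁴ gives R ∝ √L / T², so
R_Y/R_K = √(4.98×10^3) / (4.00)² = 70.57 / 16.00 = 4.411.

4.4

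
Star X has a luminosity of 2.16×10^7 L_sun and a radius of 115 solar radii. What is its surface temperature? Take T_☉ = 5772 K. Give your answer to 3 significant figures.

T/T_☉ = (L/L_☉)^(1/4) / (R/R_☉)^(1/2)
T = 5772 × (2.16×10^7)^(1/4) / √(115) = 5772 × 68.17 / 10.72 = 3.669×10^4 K.

3.67×10^4 K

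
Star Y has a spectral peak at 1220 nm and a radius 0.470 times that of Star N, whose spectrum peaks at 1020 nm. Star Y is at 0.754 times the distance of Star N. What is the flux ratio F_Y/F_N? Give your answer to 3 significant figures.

Wien's law: T_Y/T_N = λ_N/λ_Y = 1020/1220 = 0.8361.
L_Y/L_N = (R_Y/R_N)²(T_Y/T_N)⁴ = (0.470)²(0.8361)⁴ = 0.1079.
F_Y/F_N = (L_Y/L_N)/(d_Y/d_N)² = 0.1079/(0.754)² = 0.1899.

0.190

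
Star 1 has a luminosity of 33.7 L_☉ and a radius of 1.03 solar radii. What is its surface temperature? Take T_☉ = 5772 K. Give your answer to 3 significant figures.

T/T_☉ = (L/L_☉)^(1/4) / (R/R_☉)^(1/2)
T = 5772 × (33.7)^(1/4) / √(1.03) = 5772 × 2.409 / 1.015 = 1.370×10^4 K.

1.37×10^4 K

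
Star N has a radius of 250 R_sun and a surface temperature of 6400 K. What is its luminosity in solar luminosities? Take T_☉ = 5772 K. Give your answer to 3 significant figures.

9.45×10^4 solar luminosities

L/L_☉ = (R/R_☉)² (T/T_☉)⁴ = (250)² × (6400/5772)⁴
       = 6.250×10^4 × (1.109)⁴ = 6.250×10^4 × 1.512 = 9.447×10^4.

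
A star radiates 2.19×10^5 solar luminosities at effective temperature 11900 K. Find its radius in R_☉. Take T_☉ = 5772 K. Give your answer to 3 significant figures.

110 R_☉

R/R_☉ = √(L/L_☉) / (T/T_☉)² = √(2.19×10^5) / (2.062)²
       = 468.0 / 4.251 = 110.1.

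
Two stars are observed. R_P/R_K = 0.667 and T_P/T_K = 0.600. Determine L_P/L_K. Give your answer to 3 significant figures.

From the Stefan–Boltzmann law, L ∝ R²T⁴, so
L_P/L_K = (R_P/R_K)² (T_P/T_K)⁴ = (0.667)² × (0.600)⁴ = 0.4449 × 0.1296 = 0.05766.

0.0577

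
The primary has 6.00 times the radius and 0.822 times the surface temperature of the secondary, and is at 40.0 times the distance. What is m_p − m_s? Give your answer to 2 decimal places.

4.97

L_p/L_s = (6.00)²(0.822)⁴ = 16.44.
F_p/F_s = (L_p/L_s)/(d_p/d_s)² = 16.44/1600 = 0.01027.
m_p − m_s = −2.5 log₁₀(0.01027) = 4.97.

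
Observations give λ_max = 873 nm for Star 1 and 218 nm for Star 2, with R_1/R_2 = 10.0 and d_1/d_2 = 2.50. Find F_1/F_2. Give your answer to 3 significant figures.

Wien's law: T_1/T_2 = λ_2/λ_1 = 218/873 = 0.2497.
L_1/L_2 = (R_1/R_2)²(T_1/T_2)⁴ = (10.0)²(0.2497)⁴ = 0.3888.
F_1/F_2 = (L_1/L_2)/(d_1/d_2)² = 0.3888/(2.50)² = 0.06221.

0.0622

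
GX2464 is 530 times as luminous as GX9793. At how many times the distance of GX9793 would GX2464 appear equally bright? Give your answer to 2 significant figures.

Equal flux requires L_GX2464/d_GX2464² = L_GX9793/d_GX9793², so d_GX2464/d_GX9793 = √(L_GX2464/L_GX9793)
= √(530) = 23.02.

23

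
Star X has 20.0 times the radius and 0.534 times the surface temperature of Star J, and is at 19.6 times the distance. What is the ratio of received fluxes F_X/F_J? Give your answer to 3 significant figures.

0.0847

L_X/L_J = (R_X/R_J)²(T_X/T_J)⁴ = (20.0)² × (0.534)⁴ = 32.53.
F_X/F_J = (L_X/L_J)/(d_X/d_J)² = 32.53 / (19.6)² = 0.08467.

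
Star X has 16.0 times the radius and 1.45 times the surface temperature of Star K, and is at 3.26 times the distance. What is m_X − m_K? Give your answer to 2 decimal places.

L_X/L_K = (16.0)²(1.45)⁴ = 1132.
F_X/F_K = (L_X/L_K)/(d_X/d_K)² = 1132/10.63 = 106.5.
m_X − m_K = −2.5 log₁₀(106.5) = -5.07.

-5.07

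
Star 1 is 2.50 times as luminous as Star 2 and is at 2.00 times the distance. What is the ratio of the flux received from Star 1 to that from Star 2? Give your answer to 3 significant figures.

0.625

F = L/(4πd²), so F_1/F_2 = (L_1/L_2) / (d_1/d_2)²
= 2.50 / (2.00)² = 2.50 / 4.000 = 0.6250.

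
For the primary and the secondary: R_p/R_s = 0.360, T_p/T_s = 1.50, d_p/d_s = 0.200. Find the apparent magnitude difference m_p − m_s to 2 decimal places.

-3.04

L_p/L_s = (0.360)²(1.50)⁴ = 0.6561.
F_p/F_s = (L_p/L_s)/(d_p/d_s)² = 0.6561/0.04000 = 16.40.
m_p − m_s = −2.5 log₁₀(16.40) = -3.04.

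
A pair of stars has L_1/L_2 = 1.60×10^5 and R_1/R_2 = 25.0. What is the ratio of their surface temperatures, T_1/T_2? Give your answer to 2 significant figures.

4.0

L ∝ R²T⁴ gives T ∝ (L/R²)^(1/4), so
T_1/T_2 = (1.60×10^5 / 25.0²)^(1/4) = (256.0)^(1/4) = 4.000.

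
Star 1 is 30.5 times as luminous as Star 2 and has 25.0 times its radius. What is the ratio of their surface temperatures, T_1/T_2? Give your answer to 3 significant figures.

L ∝ R²T⁴ gives T ∝ (L/R²)^(1/4), so
T_1/T_2 = (30.5 / 25.0²)^(1/4) = (0.04880)^(1/4) = 0.4700.

0.470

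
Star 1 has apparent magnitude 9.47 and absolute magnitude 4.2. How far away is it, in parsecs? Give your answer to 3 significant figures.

m − M = 5 log₁₀(d/10 pc)
9.47 − (4.2) = 5.27 = 5 log₁₀(d/10)
d = 10 × 10^(5.27/5) = 10 × 10^1.054 = 113.2 pc.

113 pc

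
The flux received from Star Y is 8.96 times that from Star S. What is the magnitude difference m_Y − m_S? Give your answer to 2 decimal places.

m_Y − m_S = −2.5 log₁₀(F_Y/F_S) = −2.5 log₁₀(8.96) = −2.5 × (0.952) = -2.381.

-2.38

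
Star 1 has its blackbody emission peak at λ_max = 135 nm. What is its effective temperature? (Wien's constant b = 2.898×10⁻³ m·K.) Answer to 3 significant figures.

T = b/λ_max = 2.898×10⁻³ / (135×10⁻⁹) = 2.147×10^4 K.

2.15×10^4 K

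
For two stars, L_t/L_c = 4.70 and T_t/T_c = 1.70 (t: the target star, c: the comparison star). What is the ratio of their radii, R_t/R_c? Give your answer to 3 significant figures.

L ∝ R²T⁴ gives R ∝ √L / T², so
R_t/R_c = √(4.70) / (1.70)² = 2.168 / 2.890 = 0.7502.

0.750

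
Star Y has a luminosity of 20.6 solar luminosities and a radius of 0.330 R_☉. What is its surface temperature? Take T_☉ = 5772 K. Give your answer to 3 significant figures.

2.14×10^4 K

T/T_☉ = (L/L_☉)^(1/4) / (R/R_☉)^(1/2)
T = 5772 × (20.6)^(1/4) / √(0.330) = 5772 × 2.130 / 0.5745 = 2.141×10^4 K.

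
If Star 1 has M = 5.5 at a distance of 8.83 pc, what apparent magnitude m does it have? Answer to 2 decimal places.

m = M + 5 log₁₀(d/10 pc) = 5.5 + 5 log₁₀(8.83/10)
  = 5.5 + 5 × -0.054 = 5.5 + -0.27 = 5.23.

5.23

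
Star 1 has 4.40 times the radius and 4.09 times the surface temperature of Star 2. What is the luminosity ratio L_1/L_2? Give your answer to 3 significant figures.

From the Stefan–Boltzmann law, L ∝ R²T⁴, so
L_1/L_2 = (R_1/R_2)² (T_1/T_2)⁴ = (4.40)² × (4.09)⁴ = 19.36 × 279.8 = 5417.

5.42×10^3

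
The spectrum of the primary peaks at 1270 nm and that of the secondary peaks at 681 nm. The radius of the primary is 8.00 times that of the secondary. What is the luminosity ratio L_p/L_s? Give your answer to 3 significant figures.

Wien's law gives T ∝ 1/λ_max, so T_p/T_s = λ_s/λ_p = 681/1270 = 0.5362.
Then L ∝ R²T⁴ gives L_p/L_s = (8.00)² × (0.5362)⁴ = 64.00 × 0.08267 = 5.291.

5.29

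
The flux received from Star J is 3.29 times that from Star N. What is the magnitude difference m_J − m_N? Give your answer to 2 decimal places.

m_J − m_N = −2.5 log₁₀(F_J/F_N) = −2.5 log₁₀(3.29) = −2.5 × (0.517) = -1.293.

-1.29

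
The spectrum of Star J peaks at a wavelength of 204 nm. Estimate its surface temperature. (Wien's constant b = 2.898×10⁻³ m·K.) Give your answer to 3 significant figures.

T = b/λ_max = 2.898×10⁻³ / (204×10⁻⁹) = 1.421×10^4 K.

1.42×10^4 K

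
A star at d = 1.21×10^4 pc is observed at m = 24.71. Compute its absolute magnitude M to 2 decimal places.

9.30

M = m − 5 log₁₀(d/10 pc) = 24.71 − 5 log₁₀(1.21×10^4/10)
  = 24.71 − 5 × 3.083 = 24.71 − 15.41 = 9.30.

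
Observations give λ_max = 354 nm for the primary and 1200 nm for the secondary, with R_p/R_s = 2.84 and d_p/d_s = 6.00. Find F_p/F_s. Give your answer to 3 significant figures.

29.6

Wien's law: T_p/T_s = λ_s/λ_p = 1200/354 = 3.390.
L_p/L_s = (R_p/R_s)²(T_p/T_s)⁴ = (2.84)²(3.390)⁴ = 1065.
F_p/F_s = (L_p/L_s)/(d_p/d_s)² = 1065/(6.00)² = 29.58.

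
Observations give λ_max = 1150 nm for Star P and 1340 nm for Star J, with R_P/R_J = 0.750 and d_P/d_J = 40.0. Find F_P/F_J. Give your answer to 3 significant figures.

Wien's law: T_P/T_J = λ_J/λ_P = 1340/1150 = 1.165.
L_P/L_J = (R_P/R_J)²(T_P/T_J)⁴ = (0.750)²(1.165)⁴ = 1.037.
F_P/F_J = (L_P/L_J)/(d_P/d_J)² = 1.037/(40.0)² = 6.481×10^-4.

6.48×10^-4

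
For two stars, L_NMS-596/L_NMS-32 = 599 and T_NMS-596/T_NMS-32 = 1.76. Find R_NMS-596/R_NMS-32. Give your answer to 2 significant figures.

L ∝ R²T⁴ gives R ∝ √L / T², so
R_NMS-596/R_NMS-32 = √(599) / (1.76)² = 24.47 / 3.098 = 7.901.

7.9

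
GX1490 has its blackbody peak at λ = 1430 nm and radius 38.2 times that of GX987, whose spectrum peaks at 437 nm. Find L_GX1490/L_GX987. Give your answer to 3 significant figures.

Wien's law gives T ∝ 1/λ_max, so T_GX1490/T_GX987 = λ_GX987/λ_GX1490 = 437/1430 = 0.3056.
Then L ∝ R²T⁴ gives L_GX1490/L_GX987 = (38.2)² × (0.3056)⁴ = 1459 × 0.008721 = 12.73.

12.7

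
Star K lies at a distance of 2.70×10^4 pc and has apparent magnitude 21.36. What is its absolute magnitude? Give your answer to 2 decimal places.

M = m − 5 log₁₀(d/10 pc) = 21.36 − 5 log₁₀(2.70×10^4/10)
  = 21.36 − 5 × 3.431 = 21.36 − 17.16 = 4.20.

4.20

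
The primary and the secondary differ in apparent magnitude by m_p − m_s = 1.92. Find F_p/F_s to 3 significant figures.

F_p/F_s = 10^(−(m_p − m_s)/2.5) = 10^(-1.92/2.5) = 10^-0.768 = 0.1706.

0.171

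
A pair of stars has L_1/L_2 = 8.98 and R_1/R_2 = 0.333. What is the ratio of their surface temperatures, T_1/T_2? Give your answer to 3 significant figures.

3.00

L ∝ R²T⁴ gives T ∝ (L/R²)^(1/4), so
T_1/T_2 = (8.98 / 0.333²)^(1/4) = (80.98)^(1/4) = 3.000.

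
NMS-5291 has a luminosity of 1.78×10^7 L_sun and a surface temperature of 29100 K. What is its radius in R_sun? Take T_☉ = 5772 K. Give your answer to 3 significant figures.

R/R_☉ = √(L/L_☉) / (T/T_☉)² = √(1.78×10^7) / (5.042)²
       = 4219 / 25.42 = 166.0.

166 R_sun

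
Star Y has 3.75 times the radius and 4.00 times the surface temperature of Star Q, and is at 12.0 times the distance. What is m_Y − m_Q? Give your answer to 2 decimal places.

L_Y/L_Q = (3.75)²(4.00)⁴ = 3600.
F_Y/F_Q = (L_Y/L_Q)/(d_Y/d_Q)² = 3600/144.0 = 25.00.
m_Y − m_Q = −2.5 log₁₀(25.00) = -3.49.

-3.49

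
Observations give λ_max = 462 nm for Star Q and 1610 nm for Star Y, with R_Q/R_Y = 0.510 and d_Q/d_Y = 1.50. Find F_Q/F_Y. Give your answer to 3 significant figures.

Wien's law: T_Q/T_Y = λ_Y/λ_Q = 1610/462 = 3.485.
L_Q/L_Y = (R_Q/R_Y)²(T_Q/T_Y)⁴ = (0.510)²(3.485)⁴ = 38.36.
F_Q/F_Y = (L_Q/L_Y)/(d_Q/d_Y)² = 38.36/(1.50)² = 17.05.

17.0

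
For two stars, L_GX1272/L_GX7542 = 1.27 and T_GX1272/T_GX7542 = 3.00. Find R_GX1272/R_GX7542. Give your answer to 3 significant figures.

0.125

L ∝ R²T⁴ gives R ∝ √L / T², so
R_GX1272/R_GX7542 = √(1.27) / (3.00)² = 1.127 / 9.000 = 0.1252.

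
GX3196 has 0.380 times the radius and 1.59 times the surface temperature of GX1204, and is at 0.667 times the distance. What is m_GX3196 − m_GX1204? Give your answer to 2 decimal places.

-0.79

L_GX3196/L_GX1204 = (0.380)²(1.59)⁴ = 0.9229.
F_GX3196/F_GX1204 = (L_GX3196/L_GX1204)/(d_GX3196/d_GX1204)² = 0.9229/0.4449 = 2.074.
m_GX3196 − m_GX1204 = −2.5 log₁₀(2.074) = -0.79.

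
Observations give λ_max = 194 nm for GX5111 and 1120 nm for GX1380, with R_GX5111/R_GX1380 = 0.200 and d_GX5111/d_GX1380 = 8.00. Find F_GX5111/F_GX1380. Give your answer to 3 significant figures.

0.694

Wien's law: T_GX5111/T_GX1380 = λ_GX1380/λ_GX5111 = 1120/194 = 5.773.
L_GX5111/L_GX1380 = (R_GX5111/R_GX1380)²(T_GX5111/T_GX1380)⁴ = (0.200)²(5.773)⁴ = 44.43.
F_GX5111/F_GX1380 = (L_GX5111/L_GX1380)/(d_GX5111/d_GX1380)² = 44.43/(8.00)² = 0.6943.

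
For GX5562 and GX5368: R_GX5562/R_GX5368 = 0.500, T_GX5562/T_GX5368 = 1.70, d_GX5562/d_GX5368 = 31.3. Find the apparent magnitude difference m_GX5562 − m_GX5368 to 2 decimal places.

L_GX5562/L_GX5368 = (0.500)²(1.70)⁴ = 2.088.
F_GX5562/F_GX5368 = (L_GX5562/L_GX5368)/(d_GX5562/d_GX5368)² = 2.088/979.7 = 0.002131.
m_GX5562 − m_GX5368 = −2.5 log₁₀(0.002131) = 6.68.

6.68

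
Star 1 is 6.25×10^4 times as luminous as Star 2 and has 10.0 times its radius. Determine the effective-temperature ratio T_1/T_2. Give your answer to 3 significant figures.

L ∝ R²T⁴ gives T ∝ (L/R²)^(1/4), so
T_1/T_2 = (6.25×10^4 / 10.0²)^(1/4) = (625.0)^(1/4) = 5.000.

5.00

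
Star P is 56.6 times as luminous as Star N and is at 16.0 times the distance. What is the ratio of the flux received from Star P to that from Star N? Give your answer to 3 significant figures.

0.221

F = L/(4πd²), so F_P/F_N = (L_P/L_N) / (d_P/d_N)²
= 56.6 / (16.0)² = 56.6 / 256.0 = 0.2211.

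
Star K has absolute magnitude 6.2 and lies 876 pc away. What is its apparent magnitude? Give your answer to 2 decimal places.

m = M + 5 log₁₀(d/10 pc) = 6.2 + 5 log₁₀(876/10)
  = 6.2 + 5 × 1.943 = 6.2 + 9.71 = 15.91.

15.91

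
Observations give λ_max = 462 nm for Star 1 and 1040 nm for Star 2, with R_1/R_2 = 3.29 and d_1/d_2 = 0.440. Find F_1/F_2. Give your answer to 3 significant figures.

Wien's law: T_1/T_2 = λ_2/λ_1 = 1040/462 = 2.251.
L_1/L_2 = (R_1/R_2)²(T_1/T_2)⁴ = (3.29)²(2.251)⁴ = 277.9.
F_1/F_2 = (L_1/L_2)/(d_1/d_2)² = 277.9/(0.440)² = 1436.

1.44×10^3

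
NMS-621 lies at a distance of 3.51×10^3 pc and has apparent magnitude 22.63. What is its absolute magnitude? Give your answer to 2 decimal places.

M = m − 5 log₁₀(d/10 pc) = 22.63 − 5 log₁₀(3.51×10^3/10)
  = 22.63 − 5 × 2.545 = 22.63 − 12.73 = 9.90.

9.90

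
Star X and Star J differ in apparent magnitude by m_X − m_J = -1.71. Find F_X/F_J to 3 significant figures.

4.83

F_X/F_J = 10^(−(m_X − m_J)/2.5) = 10^(1.71/2.5) = 10^0.684 = 4.831.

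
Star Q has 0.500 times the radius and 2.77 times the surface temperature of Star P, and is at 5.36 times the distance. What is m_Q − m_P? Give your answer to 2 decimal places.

0.73

L_Q/L_P = (0.500)²(2.77)⁴ = 14.72.
F_Q/F_P = (L_Q/L_P)/(d_Q/d_P)² = 14.72/28.73 = 0.5123.
m_Q − m_P = −2.5 log₁₀(0.5123) = 0.73.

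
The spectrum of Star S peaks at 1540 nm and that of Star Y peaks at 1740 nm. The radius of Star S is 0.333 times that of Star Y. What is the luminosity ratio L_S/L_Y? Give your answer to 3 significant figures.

Wien's law gives T ∝ 1/λ_max, so T_S/T_Y = λ_Y/λ_S = 1740/1540 = 1.130.
Then L ∝ R²T⁴ gives L_S/L_Y = (0.333)² × (1.130)⁴ = 0.1109 × 1.630 = 0.1807.

0.181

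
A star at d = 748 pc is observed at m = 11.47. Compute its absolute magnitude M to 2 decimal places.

2.10

M = m − 5 log₁₀(d/10 pc) = 11.47 − 5 log₁₀(748/10)
  = 11.47 − 5 × 1.874 = 11.47 − 9.37 = 2.10.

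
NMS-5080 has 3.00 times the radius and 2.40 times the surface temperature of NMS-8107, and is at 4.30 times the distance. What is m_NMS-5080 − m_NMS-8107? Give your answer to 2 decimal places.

L_NMS-5080/L_NMS-8107 = (3.00)²(2.40)⁴ = 298.6.
F_NMS-5080/F_NMS-8107 = (L_NMS-5080/L_NMS-8107)/(d_NMS-5080/d_NMS-8107)² = 298.6/18.49 = 16.15.
m_NMS-5080 − m_NMS-8107 = −2.5 log₁₀(16.15) = -3.02.

-3.02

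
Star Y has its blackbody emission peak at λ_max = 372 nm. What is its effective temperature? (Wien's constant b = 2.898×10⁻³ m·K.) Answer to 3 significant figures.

T = b/λ_max = 2.898×10⁻³ / (372×10⁻⁹) = 7790 K.

7.79×10^3 K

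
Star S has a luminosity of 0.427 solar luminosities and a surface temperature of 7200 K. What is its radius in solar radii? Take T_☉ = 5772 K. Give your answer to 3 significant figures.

0.420 solar radii

R/R_☉ = √(L/L_☉) / (T/T_☉)² = √(0.427) / (1.247)²
       = 0.6535 / 1.556 = 0.4200.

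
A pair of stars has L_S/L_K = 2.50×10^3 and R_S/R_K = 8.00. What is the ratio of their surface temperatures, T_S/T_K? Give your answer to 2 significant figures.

L ∝ R²T⁴ gives T ∝ (L/R²)^(1/4), so
T_S/T_K = (2.50×10^3 / 8.00²)^(1/4) = (39.06)^(1/4) = 2.500.

2.5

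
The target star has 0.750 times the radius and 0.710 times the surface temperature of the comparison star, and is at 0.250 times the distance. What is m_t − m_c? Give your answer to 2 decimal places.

L_t/L_c = (0.750)²(0.710)⁴ = 0.1429.
F_t/F_c = (L_t/L_c)/(d_t/d_c)² = 0.1429/0.06250 = 2.287.
m_t − m_c = −2.5 log₁₀(2.287) = -0.90.

-0.90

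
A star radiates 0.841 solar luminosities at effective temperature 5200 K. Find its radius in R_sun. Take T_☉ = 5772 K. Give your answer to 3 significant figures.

R/R_☉ = √(L/L_☉) / (T/T_☉)² = √(0.841) / (0.9009)²
       = 0.9171 / 0.8116 = 1.130.

1.13 R_sun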